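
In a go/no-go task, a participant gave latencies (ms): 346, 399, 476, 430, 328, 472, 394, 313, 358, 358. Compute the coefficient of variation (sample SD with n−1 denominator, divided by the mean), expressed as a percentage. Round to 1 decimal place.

14.8%

n = 10, Σ = 3874, M = 387.4000
Σ(x−M)² = 29506.400; s = √(29506.400/9) = 57.2581
CV = 57.2581 / 387.4000 = 0.14780 = 14.780%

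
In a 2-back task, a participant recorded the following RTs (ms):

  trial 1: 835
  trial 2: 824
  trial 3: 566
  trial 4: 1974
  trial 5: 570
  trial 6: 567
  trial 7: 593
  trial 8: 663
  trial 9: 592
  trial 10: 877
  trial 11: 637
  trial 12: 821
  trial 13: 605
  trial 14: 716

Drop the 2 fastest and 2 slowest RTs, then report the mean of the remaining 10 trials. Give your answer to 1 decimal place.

685.6 ms

Sorted: 566, 567, 570, 592, 593, 605, 637, 663, 716, 821, 824, 835, 877, 1974
Drop lowest 2 (566, 567) and highest 2 (877, 1974)
Remaining (n=10): Σ = 6856, mean = 6856/10 = 685.600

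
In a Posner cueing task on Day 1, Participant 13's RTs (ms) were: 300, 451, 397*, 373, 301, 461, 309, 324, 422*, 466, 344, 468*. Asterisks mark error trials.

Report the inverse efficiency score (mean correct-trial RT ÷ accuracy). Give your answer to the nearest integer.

493 ms

Correct trials (n=9): 300, 451, 373, 301, 461, 309, 324, 466, 344
Mean correct RT = 3329/9 = 369.8889 ms
Proportion correct = 9/12
IES = 369.8889 / (9/12) = 493.185 ms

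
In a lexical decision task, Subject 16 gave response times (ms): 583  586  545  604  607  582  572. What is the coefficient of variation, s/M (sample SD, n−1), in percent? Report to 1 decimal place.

3.6%

n = 7, Σ = 4079, M = 582.7143
Σ(x−M)² = 2591.429; s = √(2591.429/6) = 20.7823
CV = 20.7823 / 582.7143 = 0.03566 = 3.566%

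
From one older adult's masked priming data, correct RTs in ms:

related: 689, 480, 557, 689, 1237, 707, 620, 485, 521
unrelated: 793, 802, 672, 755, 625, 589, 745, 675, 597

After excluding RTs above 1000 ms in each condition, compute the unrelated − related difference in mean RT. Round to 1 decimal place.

related: exclude 1237
M(related) = 4748/8 = 593.500
M(unrelated) = 6253/9 = 694.778
Difference = 694.778 − 593.500 = 101.278 ms

101.3 ms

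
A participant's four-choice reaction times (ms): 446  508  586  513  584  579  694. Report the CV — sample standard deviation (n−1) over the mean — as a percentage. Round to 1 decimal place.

14.1%

n = 7, Σ = 3910, M = 558.5714
Σ(x−M)² = 37463.714; s = √(37463.714/6) = 79.0187
CV = 79.0187 / 558.5714 = 0.14147 = 14.147%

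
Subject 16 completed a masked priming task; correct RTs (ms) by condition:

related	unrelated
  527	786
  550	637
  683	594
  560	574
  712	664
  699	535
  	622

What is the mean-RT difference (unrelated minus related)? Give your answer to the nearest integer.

8 ms

M(related) = 3731/6 = 621.833
M(unrelated) = 4412/7 = 630.286
Difference = 630.286 − 621.833 = 8.452 ms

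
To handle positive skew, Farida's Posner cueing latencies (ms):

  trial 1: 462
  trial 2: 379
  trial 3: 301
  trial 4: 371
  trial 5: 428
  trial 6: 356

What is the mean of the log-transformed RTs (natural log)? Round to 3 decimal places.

ln(RT): 6.1356, 5.9375, 5.7071, 5.9162, 6.0591, 5.8749
Σ ln(RT) = 35.6305
Mean = 35.6305/6 = 5.93841

5.938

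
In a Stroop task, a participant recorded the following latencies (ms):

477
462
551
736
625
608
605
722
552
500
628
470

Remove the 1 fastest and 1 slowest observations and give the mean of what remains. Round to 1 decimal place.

573.8 ms

Sorted: 462, 470, 477, 500, 551, 552, 605, 608, 625, 628, 722, 736
Drop lowest 1 (462) and highest 1 (736)
Remaining (n=10): Σ = 5738, mean = 5738/10 = 573.800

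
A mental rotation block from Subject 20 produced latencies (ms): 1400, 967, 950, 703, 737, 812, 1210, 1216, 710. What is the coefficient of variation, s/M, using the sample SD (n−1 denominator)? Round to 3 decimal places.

n = 9, Σ = 8705, M = 967.2222
Σ(x−M)² = 521497.556; s = √(521497.556/8) = 255.3178
CV = 255.3178 / 967.2222 = 0.26397

0.264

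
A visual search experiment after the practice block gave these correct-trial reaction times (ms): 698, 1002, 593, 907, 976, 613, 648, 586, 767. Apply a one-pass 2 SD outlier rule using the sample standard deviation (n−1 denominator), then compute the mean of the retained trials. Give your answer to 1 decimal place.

n = 9, ΣRT = 6790, M = 754.444
Σ(x−M)² = 222762.22; s = √(222762.22/8) = 166.869
Cutoffs: 754.444 ± 2·166.869 → [420.7, 1088.2]
No RTs fall outside the cutoffs; all 9 retained. Mean = 6790/9 = 754.444

754.4 ms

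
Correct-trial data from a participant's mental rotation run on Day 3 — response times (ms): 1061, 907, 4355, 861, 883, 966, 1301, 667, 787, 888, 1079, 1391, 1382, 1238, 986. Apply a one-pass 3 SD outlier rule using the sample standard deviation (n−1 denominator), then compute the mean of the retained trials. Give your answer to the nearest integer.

n = 15, ΣRT = 18752, M = 1250.133
Σ(x−M)² = 10985349.73; s = √(10985349.73/14) = 885.815
Cutoffs: 1250.133 ± 3·885.815 → [-1407.3, 3907.6]
Outside: 4355 → excluded.
Retained (n=14): Σ = 14397, mean = 14397/14 = 1028.357

1028 ms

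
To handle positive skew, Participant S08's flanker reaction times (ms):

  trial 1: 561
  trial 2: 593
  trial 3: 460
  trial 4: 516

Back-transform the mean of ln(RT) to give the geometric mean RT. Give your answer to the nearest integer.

ln(RT): 6.3297, 6.3852, 6.1312, 6.2461
Mean ln(RT) = 25.0922/4 = 6.27306
Geometric mean = exp(6.27306) = 530.10 ms

530 ms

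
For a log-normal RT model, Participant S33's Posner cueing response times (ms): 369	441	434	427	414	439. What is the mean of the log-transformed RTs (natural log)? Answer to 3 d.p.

6.040

ln(RT): 5.9108, 6.0890, 6.0730, 6.0568, 6.0259, 6.0845
Σ ln(RT) = 36.2400
Mean = 36.2400/6 = 6.04001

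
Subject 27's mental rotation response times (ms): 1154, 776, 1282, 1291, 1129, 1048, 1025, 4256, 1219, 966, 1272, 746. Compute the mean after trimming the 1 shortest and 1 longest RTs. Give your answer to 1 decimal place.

Sorted: 746, 776, 966, 1025, 1048, 1129, 1154, 1219, 1272, 1282, 1291, 4256
Drop lowest 1 (746) and highest 1 (4256)
Remaining (n=10): Σ = 11162, mean = 11162/10 = 1116.200

1116.2 ms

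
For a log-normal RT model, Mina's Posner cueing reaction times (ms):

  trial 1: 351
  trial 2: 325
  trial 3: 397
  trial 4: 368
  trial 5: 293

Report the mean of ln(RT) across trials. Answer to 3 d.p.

5.843

ln(RT): 5.8608, 5.7838, 5.9839, 5.9081, 5.6802
Σ ln(RT) = 29.2168
Mean = 29.2168/5 = 5.84336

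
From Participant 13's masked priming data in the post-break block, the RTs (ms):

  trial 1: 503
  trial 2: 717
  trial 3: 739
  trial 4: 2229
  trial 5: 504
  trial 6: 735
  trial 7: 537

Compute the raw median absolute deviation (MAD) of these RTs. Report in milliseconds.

Sorted: 503, 504, 537, 717, 735, 739, 2229 → median = 717
|x − 717|: 214, 0, 22, 1512, 213, 18, 180
Sorted deviations: 0, 18, 22, 180, 213, 214, 1512 → MAD = 180

180 ms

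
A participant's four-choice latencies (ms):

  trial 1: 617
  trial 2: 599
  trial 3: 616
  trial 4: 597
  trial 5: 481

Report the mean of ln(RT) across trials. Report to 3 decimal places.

6.362

ln(RT): 6.4249, 6.3953, 6.4232, 6.3919, 6.1759
Σ ln(RT) = 31.8112
Mean = 31.8112/5 = 6.36223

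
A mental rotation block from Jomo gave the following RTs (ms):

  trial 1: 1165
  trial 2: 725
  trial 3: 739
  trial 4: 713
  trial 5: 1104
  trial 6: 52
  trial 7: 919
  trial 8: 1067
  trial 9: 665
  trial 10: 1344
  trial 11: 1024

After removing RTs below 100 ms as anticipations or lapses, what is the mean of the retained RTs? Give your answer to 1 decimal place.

946.5 ms

Excluded: 52
Retained (n=10): Σ = 9465
Mean = 9465/10 = 946.5000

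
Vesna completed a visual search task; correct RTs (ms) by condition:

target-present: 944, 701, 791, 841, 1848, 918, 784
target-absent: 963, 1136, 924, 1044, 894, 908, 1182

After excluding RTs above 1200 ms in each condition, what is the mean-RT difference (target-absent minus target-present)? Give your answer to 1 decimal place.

177.5 ms

target-present: exclude 1848
M(target-present) = 4979/6 = 829.833
M(target-absent) = 7051/7 = 1007.286
Difference = 1007.286 − 829.833 = 177.452 ms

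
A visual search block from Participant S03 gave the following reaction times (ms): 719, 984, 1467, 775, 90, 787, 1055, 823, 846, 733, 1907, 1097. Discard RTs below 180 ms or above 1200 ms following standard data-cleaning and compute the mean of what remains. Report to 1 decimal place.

868.8 ms

Excluded: 90, 1467, 1907
Retained (n=9): Σ = 7819
Mean = 7819/9 = 868.7778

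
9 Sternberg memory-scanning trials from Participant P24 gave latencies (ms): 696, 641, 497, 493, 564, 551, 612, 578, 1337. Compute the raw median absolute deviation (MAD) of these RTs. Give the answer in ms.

Sorted: 493, 497, 551, 564, 578, 612, 641, 696, 1337 → median = 578
|x − 578|: 118, 63, 81, 85, 14, 27, 34, 0, 759
Sorted deviations: 0, 14, 27, 34, 63, 81, 85, 118, 759 → MAD = 63

63 ms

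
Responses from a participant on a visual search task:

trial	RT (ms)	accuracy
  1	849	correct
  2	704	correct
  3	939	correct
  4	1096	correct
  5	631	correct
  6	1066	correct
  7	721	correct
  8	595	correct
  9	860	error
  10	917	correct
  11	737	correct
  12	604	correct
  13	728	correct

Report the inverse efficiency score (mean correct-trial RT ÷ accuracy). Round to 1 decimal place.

Correct trials (n=12): 849, 704, 939, 1096, 631, 1066, 721, 595, 917, 737, 604, 728
Mean correct RT = 9587/12 = 798.9167 ms
Proportion correct = 12/13
IES = 798.9167 / (12/13) = 865.493 ms

865.5 ms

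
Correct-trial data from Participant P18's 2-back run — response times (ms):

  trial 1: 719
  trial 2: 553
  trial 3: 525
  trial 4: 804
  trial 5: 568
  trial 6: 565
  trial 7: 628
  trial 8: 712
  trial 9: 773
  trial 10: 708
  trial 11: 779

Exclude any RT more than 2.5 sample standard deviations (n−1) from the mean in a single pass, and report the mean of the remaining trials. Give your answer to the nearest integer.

n = 11, ΣRT = 7334, M = 666.727
Σ(x−M)² = 103844.18; s = √(103844.18/10) = 101.904
Cutoffs: 666.727 ± 2.5·101.904 → [412.0, 921.5]
No RTs fall outside the cutoffs; all 11 retained. Mean = 7334/11 = 666.727

667 ms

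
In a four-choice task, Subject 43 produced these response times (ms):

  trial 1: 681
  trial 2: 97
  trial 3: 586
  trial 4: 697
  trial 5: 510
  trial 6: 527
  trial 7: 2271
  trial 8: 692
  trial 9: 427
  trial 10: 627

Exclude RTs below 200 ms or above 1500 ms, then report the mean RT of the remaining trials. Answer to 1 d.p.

593.4 ms

Excluded: 97, 2271
Retained (n=8): Σ = 4747
Mean = 4747/8 = 593.3750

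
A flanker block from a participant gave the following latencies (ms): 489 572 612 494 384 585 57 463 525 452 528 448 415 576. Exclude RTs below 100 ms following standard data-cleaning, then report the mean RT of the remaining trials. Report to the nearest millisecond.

503 ms

Excluded: 57
Retained (n=13): Σ = 6543
Mean = 6543/13 = 503.3077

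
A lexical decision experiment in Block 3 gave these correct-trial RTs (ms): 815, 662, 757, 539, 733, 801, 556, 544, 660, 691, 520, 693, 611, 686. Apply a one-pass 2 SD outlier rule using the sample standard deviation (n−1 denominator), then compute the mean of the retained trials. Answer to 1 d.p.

662.0 ms

n = 14, ΣRT = 9268, M = 662.000
Σ(x−M)² = 122232.00; s = √(122232.00/13) = 96.966
Cutoffs: 662.000 ± 2·96.966 → [468.1, 855.9]
No RTs fall outside the cutoffs; all 14 retained. Mean = 9268/14 = 662.000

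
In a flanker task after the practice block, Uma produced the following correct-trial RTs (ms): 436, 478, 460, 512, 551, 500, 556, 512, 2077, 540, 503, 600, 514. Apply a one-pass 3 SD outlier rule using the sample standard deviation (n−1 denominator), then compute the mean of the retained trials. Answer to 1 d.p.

513.5 ms

n = 13, ΣRT = 8239, M = 633.769
Σ(x−M)² = 2278314.31; s = √(2278314.31/12) = 435.729
Cutoffs: 633.769 ± 3·435.729 → [-673.4, 1941.0]
Outside: 2077 → excluded.
Retained (n=12): Σ = 6162, mean = 6162/12 = 513.500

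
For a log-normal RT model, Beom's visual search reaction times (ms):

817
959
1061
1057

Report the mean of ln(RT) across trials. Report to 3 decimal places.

6.875

ln(RT): 6.7056, 6.8659, 6.9670, 6.9632
Σ ln(RT) = 27.5017
Mean = 27.5017/4 = 6.87542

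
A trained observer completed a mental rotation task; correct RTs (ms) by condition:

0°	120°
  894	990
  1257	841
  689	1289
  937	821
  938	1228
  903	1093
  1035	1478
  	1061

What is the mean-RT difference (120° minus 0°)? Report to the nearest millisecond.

M(0°) = 6653/7 = 950.429
M(120°) = 8801/8 = 1100.125
Difference = 1100.125 − 950.429 = 149.696 ms

150 ms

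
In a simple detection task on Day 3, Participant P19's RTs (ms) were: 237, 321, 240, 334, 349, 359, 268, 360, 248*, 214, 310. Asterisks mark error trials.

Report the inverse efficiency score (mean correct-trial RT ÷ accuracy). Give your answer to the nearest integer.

Correct trials (n=10): 237, 321, 240, 334, 349, 359, 268, 360, 214, 310
Mean correct RT = 2992/10 = 299.2000 ms
Proportion correct = 10/11
IES = 299.2000 / (10/11) = 329.120 ms

329 ms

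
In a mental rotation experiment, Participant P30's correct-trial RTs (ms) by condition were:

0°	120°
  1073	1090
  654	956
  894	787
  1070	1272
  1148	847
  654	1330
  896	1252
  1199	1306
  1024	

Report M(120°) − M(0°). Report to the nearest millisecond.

148 ms

M(0°) = 8612/9 = 956.889
M(120°) = 8840/8 = 1105.000
Difference = 1105.000 − 956.889 = 148.111 ms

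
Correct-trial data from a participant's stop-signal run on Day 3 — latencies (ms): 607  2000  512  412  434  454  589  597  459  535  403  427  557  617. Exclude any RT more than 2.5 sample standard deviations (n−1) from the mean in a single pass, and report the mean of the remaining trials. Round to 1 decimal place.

507.9 ms

n = 14, ΣRT = 8603, M = 614.500
Σ(x−M)² = 2144177.50; s = √(2144177.50/13) = 406.124
Cutoffs: 614.500 ± 2.5·406.124 → [-400.8, 1629.8]
Outside: 2000 → excluded.
Retained (n=13): Σ = 6603, mean = 6603/13 = 507.923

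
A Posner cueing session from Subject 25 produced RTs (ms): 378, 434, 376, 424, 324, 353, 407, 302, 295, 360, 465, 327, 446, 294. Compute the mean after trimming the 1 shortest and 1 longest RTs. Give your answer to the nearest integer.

Sorted: 294, 295, 302, 324, 327, 353, 360, 376, 378, 407, 424, 434, 446, 465
Drop lowest 1 (294) and highest 1 (465)
Remaining (n=12): Σ = 4426, mean = 4426/12 = 368.833

369 ms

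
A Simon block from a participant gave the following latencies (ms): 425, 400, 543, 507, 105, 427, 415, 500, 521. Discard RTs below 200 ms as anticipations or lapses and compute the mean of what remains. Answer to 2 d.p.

467.25 ms

Excluded: 105
Retained (n=8): Σ = 3738
Mean = 3738/8 = 467.2500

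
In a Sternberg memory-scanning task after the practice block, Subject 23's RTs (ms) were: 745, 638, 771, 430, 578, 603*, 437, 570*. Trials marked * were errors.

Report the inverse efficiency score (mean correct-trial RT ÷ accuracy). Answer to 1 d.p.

Correct trials (n=6): 745, 638, 771, 430, 578, 437
Mean correct RT = 3599/6 = 599.8333 ms
Proportion correct = 6/8
IES = 599.8333 / (6/8) = 799.778 ms

799.8 ms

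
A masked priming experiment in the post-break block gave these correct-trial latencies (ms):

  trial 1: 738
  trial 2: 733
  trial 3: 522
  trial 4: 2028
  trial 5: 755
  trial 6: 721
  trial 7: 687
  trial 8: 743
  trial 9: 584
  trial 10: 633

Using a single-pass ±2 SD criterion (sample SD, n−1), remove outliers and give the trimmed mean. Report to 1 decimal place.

n = 10, ΣRT = 8144, M = 814.400
Σ(x−M)² = 1690356.40; s = √(1690356.40/9) = 433.379
Cutoffs: 814.400 ± 2·433.379 → [-52.4, 1681.2]
Outside: 2028 → excluded.
Retained (n=9): Σ = 6116, mean = 6116/9 = 679.556

679.6 ms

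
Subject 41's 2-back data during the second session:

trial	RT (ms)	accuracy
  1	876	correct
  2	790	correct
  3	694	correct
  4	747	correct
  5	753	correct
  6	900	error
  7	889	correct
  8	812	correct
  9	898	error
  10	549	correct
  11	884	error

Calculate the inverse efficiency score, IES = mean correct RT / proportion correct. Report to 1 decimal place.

Correct trials (n=8): 876, 790, 694, 747, 753, 889, 812, 549
Mean correct RT = 6110/8 = 763.7500 ms
Proportion correct = 8/11
IES = 763.7500 / (8/11) = 1050.156 ms

1050.2 ms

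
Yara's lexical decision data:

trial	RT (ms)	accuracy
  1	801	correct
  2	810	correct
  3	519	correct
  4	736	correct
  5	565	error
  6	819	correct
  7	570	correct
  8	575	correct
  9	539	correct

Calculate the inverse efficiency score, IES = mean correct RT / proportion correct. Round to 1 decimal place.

Correct trials (n=8): 801, 810, 519, 736, 819, 570, 575, 539
Mean correct RT = 5369/8 = 671.1250 ms
Proportion correct = 8/9
IES = 671.1250 / (8/9) = 755.016 ms

755.0 ms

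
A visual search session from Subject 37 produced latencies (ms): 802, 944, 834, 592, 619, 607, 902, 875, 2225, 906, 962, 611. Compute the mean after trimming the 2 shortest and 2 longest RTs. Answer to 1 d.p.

Sorted: 592, 607, 611, 619, 802, 834, 875, 902, 906, 944, 962, 2225
Drop lowest 2 (592, 607) and highest 2 (962, 2225)
Remaining (n=8): Σ = 6493, mean = 6493/8 = 811.625

811.6 ms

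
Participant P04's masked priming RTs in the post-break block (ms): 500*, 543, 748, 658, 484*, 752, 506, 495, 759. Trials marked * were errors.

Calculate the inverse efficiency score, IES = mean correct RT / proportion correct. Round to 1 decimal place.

819.4 ms

Correct trials (n=7): 543, 748, 658, 752, 506, 495, 759
Mean correct RT = 4461/7 = 637.2857 ms
Proportion correct = 7/9
IES = 637.2857 / (7/9) = 819.367 ms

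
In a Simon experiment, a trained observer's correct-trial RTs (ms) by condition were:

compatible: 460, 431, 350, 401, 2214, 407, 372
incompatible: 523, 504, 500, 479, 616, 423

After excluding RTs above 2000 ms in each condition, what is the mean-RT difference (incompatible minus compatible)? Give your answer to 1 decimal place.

104.0 ms

compatible: exclude 2214
M(compatible) = 2421/6 = 403.500
M(incompatible) = 3045/6 = 507.500
Difference = 507.500 − 403.500 = 104.000 ms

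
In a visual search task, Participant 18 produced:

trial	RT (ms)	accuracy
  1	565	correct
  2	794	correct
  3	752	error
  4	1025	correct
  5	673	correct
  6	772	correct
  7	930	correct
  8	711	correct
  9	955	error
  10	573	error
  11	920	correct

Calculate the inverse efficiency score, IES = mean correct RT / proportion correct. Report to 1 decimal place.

1098.3 ms

Correct trials (n=8): 565, 794, 1025, 673, 772, 930, 711, 920
Mean correct RT = 6390/8 = 798.7500 ms
Proportion correct = 8/11
IES = 798.7500 / (8/11) = 1098.281 ms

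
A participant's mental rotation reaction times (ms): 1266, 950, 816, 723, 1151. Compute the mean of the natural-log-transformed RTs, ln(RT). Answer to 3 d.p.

ln(RT): 7.1436, 6.8565, 6.7044, 6.5834, 7.0484
Σ ln(RT) = 34.3363
Mean = 34.3363/5 = 6.86726

6.867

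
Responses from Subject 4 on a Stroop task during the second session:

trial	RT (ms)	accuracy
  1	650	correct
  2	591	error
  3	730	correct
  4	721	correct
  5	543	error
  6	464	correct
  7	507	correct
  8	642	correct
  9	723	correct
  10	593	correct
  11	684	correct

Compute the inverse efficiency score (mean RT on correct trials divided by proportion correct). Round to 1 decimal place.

776.0 ms

Correct trials (n=9): 650, 730, 721, 464, 507, 642, 723, 593, 684
Mean correct RT = 5714/9 = 634.8889 ms
Proportion correct = 9/11
IES = 634.8889 / (9/11) = 775.975 ms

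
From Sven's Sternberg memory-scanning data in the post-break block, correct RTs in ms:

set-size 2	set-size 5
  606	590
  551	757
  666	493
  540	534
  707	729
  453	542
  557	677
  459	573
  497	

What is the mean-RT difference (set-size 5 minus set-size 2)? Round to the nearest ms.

52 ms

M(set-size 2) = 5036/9 = 559.556
M(set-size 5) = 4895/8 = 611.875
Difference = 611.875 − 559.556 = 52.319 ms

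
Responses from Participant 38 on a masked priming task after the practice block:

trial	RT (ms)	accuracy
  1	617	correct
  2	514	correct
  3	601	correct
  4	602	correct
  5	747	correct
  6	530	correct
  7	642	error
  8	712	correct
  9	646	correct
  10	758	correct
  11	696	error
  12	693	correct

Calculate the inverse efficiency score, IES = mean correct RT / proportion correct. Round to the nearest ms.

770 ms

Correct trials (n=10): 617, 514, 601, 602, 747, 530, 712, 646, 758, 693
Mean correct RT = 6420/10 = 642.0000 ms
Proportion correct = 10/12
IES = 642.0000 / (10/12) = 770.400 ms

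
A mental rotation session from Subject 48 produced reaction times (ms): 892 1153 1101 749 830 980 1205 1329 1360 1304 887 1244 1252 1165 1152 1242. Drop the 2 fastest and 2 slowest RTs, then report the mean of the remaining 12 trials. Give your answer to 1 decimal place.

Sorted: 749, 830, 887, 892, 980, 1101, 1152, 1153, 1165, 1205, 1242, 1244, 1252, 1304, 1329, 1360
Drop lowest 2 (749, 830) and highest 2 (1329, 1360)
Remaining (n=12): Σ = 13577, mean = 13577/12 = 1131.417

1131.4 ms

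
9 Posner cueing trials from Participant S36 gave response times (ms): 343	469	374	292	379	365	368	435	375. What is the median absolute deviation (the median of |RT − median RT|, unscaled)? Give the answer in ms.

Sorted: 292, 343, 365, 368, 374, 375, 379, 435, 469 → median = 374
|x − 374|: 31, 95, 0, 82, 5, 9, 6, 61, 1
Sorted deviations: 0, 1, 5, 6, 9, 31, 61, 82, 95 → MAD = 9

9 ms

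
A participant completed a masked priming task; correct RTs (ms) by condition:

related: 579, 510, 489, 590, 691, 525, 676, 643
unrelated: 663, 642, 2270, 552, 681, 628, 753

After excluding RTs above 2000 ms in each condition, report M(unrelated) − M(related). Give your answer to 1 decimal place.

65.3 ms

unrelated: exclude 2270
M(related) = 4703/8 = 587.875
M(unrelated) = 3919/6 = 653.167
Difference = 653.167 − 587.875 = 65.292 ms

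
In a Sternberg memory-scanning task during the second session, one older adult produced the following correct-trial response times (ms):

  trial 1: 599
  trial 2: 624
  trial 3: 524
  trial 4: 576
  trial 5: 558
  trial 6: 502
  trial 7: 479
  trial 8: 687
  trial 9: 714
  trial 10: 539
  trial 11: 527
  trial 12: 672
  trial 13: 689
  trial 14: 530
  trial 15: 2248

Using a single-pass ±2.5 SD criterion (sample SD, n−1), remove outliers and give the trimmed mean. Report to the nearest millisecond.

n = 15, ΣRT = 10468, M = 697.867
Σ(x−M)² = 2652793.73; s = √(2652793.73/14) = 435.299
Cutoffs: 697.867 ± 2.5·435.299 → [-390.4, 1786.1]
Outside: 2248 → excluded.
Retained (n=14): Σ = 8220, mean = 8220/14 = 587.143

587 ms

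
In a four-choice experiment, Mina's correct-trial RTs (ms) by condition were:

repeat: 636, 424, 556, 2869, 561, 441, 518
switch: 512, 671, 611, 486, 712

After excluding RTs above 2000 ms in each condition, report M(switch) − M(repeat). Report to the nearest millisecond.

76 ms

repeat: exclude 2869
M(repeat) = 3136/6 = 522.667
M(switch) = 2992/5 = 598.400
Difference = 598.400 − 522.667 = 75.733 ms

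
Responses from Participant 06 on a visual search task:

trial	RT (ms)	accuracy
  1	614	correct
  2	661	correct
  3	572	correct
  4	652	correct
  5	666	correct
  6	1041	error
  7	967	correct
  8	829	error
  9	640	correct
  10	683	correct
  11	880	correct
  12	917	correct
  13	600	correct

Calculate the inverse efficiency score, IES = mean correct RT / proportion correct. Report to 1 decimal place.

843.6 ms

Correct trials (n=11): 614, 661, 572, 652, 666, 967, 640, 683, 880, 917, 600
Mean correct RT = 7852/11 = 713.8182 ms
Proportion correct = 11/13
IES = 713.8182 / (11/13) = 843.603 ms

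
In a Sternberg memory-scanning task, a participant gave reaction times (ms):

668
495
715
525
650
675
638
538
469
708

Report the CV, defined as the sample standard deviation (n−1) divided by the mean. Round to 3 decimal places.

n = 10, Σ = 6081, M = 608.1000
Σ(x−M)² = 76080.900; s = √(76080.900/9) = 91.9426
CV = 91.9426 / 608.1000 = 0.15120

0.151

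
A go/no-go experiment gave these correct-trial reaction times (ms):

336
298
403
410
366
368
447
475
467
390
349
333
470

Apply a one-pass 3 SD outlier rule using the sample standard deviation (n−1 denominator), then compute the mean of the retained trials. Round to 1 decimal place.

393.2 ms

n = 13, ΣRT = 5112, M = 393.231
Σ(x−M)² = 40606.31; s = √(40606.31/12) = 58.171
Cutoffs: 393.231 ± 3·58.171 → [218.7, 567.7]
No RTs fall outside the cutoffs; all 13 retained. Mean = 5112/13 = 393.231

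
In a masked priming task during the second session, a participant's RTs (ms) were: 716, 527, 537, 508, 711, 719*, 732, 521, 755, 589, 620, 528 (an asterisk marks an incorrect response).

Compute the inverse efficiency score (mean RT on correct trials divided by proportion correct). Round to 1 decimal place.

668.8 ms

Correct trials (n=11): 716, 527, 537, 508, 711, 732, 521, 755, 589, 620, 528
Mean correct RT = 6744/11 = 613.0909 ms
Proportion correct = 11/12
IES = 613.0909 / (11/12) = 668.826 ms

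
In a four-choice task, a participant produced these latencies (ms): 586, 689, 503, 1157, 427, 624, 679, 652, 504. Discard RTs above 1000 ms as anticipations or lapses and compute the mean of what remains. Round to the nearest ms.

Excluded: 1157
Retained (n=8): Σ = 4664
Mean = 4664/8 = 583.0000

583 ms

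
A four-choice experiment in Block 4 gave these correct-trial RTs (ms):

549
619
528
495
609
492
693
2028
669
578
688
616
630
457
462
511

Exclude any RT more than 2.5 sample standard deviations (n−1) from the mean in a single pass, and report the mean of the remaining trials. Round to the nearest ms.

573 ms

n = 16, ΣRT = 10624, M = 664.000
Σ(x−M)² = 2074772.00; s = √(2074772.00/15) = 371.911
Cutoffs: 664.000 ± 2.5·371.911 → [-265.8, 1593.8]
Outside: 2028 → excluded.
Retained (n=15): Σ = 8596, mean = 8596/15 = 573.067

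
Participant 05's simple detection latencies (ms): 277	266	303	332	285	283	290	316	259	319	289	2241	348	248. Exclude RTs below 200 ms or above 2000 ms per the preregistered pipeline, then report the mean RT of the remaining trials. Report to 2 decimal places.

Excluded: 2241
Retained (n=13): Σ = 3815
Mean = 3815/13 = 293.4615

293.46 ms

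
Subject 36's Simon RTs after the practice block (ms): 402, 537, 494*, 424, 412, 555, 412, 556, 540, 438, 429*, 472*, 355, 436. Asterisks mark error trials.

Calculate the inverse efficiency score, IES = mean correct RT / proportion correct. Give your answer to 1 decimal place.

586.3 ms

Correct trials (n=11): 402, 537, 424, 412, 555, 412, 556, 540, 438, 355, 436
Mean correct RT = 5067/11 = 460.6364 ms
Proportion correct = 11/14
IES = 460.6364 / (11/14) = 586.264 ms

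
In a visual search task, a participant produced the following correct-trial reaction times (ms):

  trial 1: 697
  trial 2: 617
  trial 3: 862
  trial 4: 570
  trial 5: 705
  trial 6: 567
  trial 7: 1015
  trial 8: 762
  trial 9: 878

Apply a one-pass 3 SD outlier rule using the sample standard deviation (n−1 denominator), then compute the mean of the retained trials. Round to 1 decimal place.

741.4 ms

n = 9, ΣRT = 6673, M = 741.444
Σ(x−M)² = 187050.22; s = √(187050.22/8) = 152.909
Cutoffs: 741.444 ± 3·152.909 → [282.7, 1200.2]
No RTs fall outside the cutoffs; all 9 retained. Mean = 6673/9 = 741.444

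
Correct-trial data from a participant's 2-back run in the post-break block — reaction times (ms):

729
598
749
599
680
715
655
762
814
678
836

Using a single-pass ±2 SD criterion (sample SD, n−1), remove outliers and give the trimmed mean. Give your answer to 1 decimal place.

n = 11, ΣRT = 7815, M = 710.455
Σ(x−M)² = 61114.73; s = √(61114.73/10) = 78.176
Cutoffs: 710.455 ± 2·78.176 → [554.1, 866.8]
No RTs fall outside the cutoffs; all 11 retained. Mean = 7815/11 = 710.455

710.5 ms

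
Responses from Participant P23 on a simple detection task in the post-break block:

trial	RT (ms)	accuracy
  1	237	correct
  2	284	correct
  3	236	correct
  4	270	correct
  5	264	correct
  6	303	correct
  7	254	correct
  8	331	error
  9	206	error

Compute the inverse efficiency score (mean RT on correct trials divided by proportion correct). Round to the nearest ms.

339 ms

Correct trials (n=7): 237, 284, 236, 270, 264, 303, 254
Mean correct RT = 1848/7 = 264.0000 ms
Proportion correct = 7/9
IES = 264.0000 / (7/9) = 339.429 ms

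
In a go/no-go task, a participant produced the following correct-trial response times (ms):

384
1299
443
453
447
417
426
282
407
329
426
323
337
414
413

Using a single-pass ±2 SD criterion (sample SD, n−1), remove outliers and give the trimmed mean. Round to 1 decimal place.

392.9 ms

n = 15, ΣRT = 6800, M = 453.333
Σ(x−M)² = 803575.33; s = √(803575.33/14) = 239.579
Cutoffs: 453.333 ± 2·239.579 → [-25.8, 932.5]
Outside: 1299 → excluded.
Retained (n=14): Σ = 5501, mean = 5501/14 = 392.929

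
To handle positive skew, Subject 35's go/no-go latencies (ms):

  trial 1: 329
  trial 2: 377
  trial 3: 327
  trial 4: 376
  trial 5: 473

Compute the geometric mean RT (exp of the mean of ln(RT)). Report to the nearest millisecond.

373 ms

ln(RT): 5.7961, 5.9322, 5.7900, 5.9296, 6.1591
Mean ln(RT) = 29.6069/5 = 5.92139
Geometric mean = exp(5.92139) = 372.93 ms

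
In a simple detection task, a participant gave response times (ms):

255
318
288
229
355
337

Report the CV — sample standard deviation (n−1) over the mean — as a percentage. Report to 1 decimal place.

n = 6, Σ = 1782, M = 297.0000
Σ(x−M)² = 11874.000; s = √(11874.000/5) = 48.7319
CV = 48.7319 / 297.0000 = 0.16408 = 16.408%

16.4%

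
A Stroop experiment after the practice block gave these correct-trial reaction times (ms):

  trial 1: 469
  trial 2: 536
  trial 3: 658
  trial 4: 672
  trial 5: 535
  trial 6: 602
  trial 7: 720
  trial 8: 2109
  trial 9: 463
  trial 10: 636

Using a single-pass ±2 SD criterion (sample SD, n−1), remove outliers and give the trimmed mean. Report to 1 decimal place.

n = 10, ΣRT = 7400, M = 740.000
Σ(x−M)² = 2149580.00; s = √(2149580.00/9) = 488.715
Cutoffs: 740.000 ± 2·488.715 → [-237.4, 1717.4]
Outside: 2109 → excluded.
Retained (n=9): Σ = 5291, mean = 5291/9 = 587.889

587.9 ms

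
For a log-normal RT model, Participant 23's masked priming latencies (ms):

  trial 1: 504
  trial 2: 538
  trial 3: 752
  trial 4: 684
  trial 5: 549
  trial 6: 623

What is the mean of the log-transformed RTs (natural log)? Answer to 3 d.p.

6.401

ln(RT): 6.2226, 6.2879, 6.6227, 6.5280, 6.3081, 6.4345
Σ ln(RT) = 38.4038
Mean = 38.4038/6 = 6.40063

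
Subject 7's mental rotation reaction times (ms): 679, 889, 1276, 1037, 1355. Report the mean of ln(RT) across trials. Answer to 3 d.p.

ln(RT): 6.5206, 6.7901, 7.1515, 6.9441, 7.2116
Σ ln(RT) = 34.6178
Mean = 34.6178/5 = 6.92357

6.924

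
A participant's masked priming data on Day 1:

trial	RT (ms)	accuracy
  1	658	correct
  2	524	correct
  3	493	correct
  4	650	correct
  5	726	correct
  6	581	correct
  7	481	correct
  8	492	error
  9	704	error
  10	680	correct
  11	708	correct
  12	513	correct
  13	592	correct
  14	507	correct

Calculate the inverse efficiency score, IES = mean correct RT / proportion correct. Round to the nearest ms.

692 ms

Correct trials (n=12): 658, 524, 493, 650, 726, 581, 481, 680, 708, 513, 592, 507
Mean correct RT = 7113/12 = 592.7500 ms
Proportion correct = 12/14
IES = 592.7500 / (12/14) = 691.542 ms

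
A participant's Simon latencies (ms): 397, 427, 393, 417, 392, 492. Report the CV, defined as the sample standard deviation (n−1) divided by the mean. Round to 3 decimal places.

n = 6, Σ = 2518, M = 419.6667
Σ(x−M)² = 7283.333; s = √(7283.333/5) = 38.1663
CV = 38.1663 / 419.6667 = 0.09094

0.091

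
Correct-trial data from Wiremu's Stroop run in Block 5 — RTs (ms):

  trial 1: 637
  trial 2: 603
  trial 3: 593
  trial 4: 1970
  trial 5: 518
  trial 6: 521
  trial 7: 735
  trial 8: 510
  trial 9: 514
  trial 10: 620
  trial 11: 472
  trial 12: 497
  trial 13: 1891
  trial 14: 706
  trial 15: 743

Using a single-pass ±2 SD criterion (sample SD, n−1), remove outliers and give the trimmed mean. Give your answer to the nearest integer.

n = 15, ΣRT = 11530, M = 768.667
Σ(x−M)² = 3224045.33; s = √(3224045.33/14) = 479.884
Cutoffs: 768.667 ± 2·479.884 → [-191.1, 1728.4]
Outside: 1891, 1970 → excluded.
Retained (n=13): Σ = 7669, mean = 7669/13 = 589.923

590 ms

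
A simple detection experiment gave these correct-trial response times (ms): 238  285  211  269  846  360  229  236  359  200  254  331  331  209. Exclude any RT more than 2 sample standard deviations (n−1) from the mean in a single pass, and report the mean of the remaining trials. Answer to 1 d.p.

n = 14, ΣRT = 4358, M = 311.286
Σ(x−M)² = 347820.86; s = √(347820.86/13) = 163.571
Cutoffs: 311.286 ± 2·163.571 → [-15.9, 638.4]
Outside: 846 → excluded.
Retained (n=13): Σ = 3512, mean = 3512/13 = 270.154

270.2 ms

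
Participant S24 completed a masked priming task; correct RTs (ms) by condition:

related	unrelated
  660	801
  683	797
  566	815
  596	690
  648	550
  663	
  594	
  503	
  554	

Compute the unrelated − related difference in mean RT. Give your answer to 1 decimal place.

123.2 ms

M(related) = 5467/9 = 607.444
M(unrelated) = 3653/5 = 730.600
Difference = 730.600 − 607.444 = 123.156 ms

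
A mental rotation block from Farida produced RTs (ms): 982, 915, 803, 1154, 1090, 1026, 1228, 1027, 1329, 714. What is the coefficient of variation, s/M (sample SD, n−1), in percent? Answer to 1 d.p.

n = 10, Σ = 10268, M = 1026.8000
Σ(x−M)² = 314417.600; s = √(314417.600/9) = 186.9098
CV = 186.9098 / 1026.8000 = 0.18203 = 18.203%

18.2%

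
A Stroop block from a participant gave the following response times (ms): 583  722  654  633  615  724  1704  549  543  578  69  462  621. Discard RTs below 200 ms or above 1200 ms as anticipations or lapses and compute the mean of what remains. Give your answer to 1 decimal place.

Excluded: 69, 1704
Retained (n=11): Σ = 6684
Mean = 6684/11 = 607.6364

607.6 ms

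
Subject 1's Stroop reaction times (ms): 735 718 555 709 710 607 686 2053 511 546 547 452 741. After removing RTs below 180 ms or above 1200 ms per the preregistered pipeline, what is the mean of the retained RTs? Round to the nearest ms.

626 ms

Excluded: 2053
Retained (n=12): Σ = 7517
Mean = 7517/12 = 626.4167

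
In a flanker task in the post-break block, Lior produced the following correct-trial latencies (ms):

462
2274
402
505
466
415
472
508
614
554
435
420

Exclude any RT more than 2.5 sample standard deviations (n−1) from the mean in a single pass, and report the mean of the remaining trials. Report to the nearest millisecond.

n = 12, ΣRT = 7527, M = 627.250
Σ(x−M)² = 2999604.25; s = √(2999604.25/11) = 522.199
Cutoffs: 627.250 ± 2.5·522.199 → [-678.2, 1932.7]
Outside: 2274 → excluded.
Retained (n=11): Σ = 5253, mean = 5253/11 = 477.545

478 ms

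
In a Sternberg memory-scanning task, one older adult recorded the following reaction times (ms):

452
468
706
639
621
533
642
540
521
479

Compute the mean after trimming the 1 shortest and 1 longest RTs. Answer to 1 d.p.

555.4 ms

Sorted: 452, 468, 479, 521, 533, 540, 621, 639, 642, 706
Drop lowest 1 (452) and highest 1 (706)
Remaining (n=8): Σ = 4443, mean = 4443/8 = 555.375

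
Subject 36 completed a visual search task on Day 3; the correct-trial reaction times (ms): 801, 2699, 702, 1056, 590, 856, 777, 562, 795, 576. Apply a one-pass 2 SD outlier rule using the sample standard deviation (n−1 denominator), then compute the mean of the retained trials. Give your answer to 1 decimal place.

n = 10, ΣRT = 9414, M = 941.400
Σ(x−M)² = 3636012.40; s = √(3636012.40/9) = 635.611
Cutoffs: 941.400 ± 2·635.611 → [-329.8, 2212.6]
Outside: 2699 → excluded.
Retained (n=9): Σ = 6715, mean = 6715/9 = 746.111

746.1 ms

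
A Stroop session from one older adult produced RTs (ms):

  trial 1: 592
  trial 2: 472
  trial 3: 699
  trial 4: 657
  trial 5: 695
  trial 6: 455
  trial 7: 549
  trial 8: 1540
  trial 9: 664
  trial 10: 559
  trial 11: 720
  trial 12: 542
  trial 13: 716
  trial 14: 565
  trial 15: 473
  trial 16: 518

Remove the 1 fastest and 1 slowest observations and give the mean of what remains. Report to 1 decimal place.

601.5 ms

Sorted: 455, 472, 473, 518, 542, 549, 559, 565, 592, 657, 664, 695, 699, 716, 720, 1540
Drop lowest 1 (455) and highest 1 (1540)
Remaining (n=14): Σ = 8421, mean = 8421/14 = 601.500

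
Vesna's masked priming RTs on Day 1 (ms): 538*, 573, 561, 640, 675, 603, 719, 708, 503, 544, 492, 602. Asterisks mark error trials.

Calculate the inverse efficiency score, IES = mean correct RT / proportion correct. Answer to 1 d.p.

Correct trials (n=11): 573, 561, 640, 675, 603, 719, 708, 503, 544, 492, 602
Mean correct RT = 6620/11 = 601.8182 ms
Proportion correct = 11/12
IES = 601.8182 / (11/12) = 656.529 ms

656.5 ms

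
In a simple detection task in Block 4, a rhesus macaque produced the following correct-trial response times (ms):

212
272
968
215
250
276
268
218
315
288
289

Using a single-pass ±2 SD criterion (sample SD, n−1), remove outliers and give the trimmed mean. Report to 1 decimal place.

n = 11, ΣRT = 3571, M = 324.636
Σ(x−M)² = 466614.55; s = √(466614.55/10) = 216.013
Cutoffs: 324.636 ± 2·216.013 → [-107.4, 756.7]
Outside: 968 → excluded.
Retained (n=10): Σ = 2603, mean = 2603/10 = 260.300

260.3 ms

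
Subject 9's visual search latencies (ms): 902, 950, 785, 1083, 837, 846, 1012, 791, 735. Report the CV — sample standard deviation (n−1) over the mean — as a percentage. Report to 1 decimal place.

13.0%

n = 9, Σ = 7941, M = 882.3333
Σ(x−M)² = 104944.000; s = √(104944.000/8) = 114.5338
CV = 114.5338 / 882.3333 = 0.12981 = 12.981%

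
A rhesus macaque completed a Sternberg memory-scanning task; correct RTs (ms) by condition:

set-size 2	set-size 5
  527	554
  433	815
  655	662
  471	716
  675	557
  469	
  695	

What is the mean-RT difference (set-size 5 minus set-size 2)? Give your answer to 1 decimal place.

M(set-size 2) = 3925/7 = 560.714
M(set-size 5) = 3304/5 = 660.800
Difference = 660.800 − 560.714 = 100.086 ms

100.1 ms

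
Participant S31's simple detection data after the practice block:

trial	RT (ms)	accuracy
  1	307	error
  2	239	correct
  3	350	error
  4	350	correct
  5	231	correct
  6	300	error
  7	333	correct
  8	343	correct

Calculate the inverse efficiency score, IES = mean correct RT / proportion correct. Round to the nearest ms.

Correct trials (n=5): 239, 350, 231, 333, 343
Mean correct RT = 1496/5 = 299.2000 ms
Proportion correct = 5/8
IES = 299.2000 / (5/8) = 478.720 ms

479 ms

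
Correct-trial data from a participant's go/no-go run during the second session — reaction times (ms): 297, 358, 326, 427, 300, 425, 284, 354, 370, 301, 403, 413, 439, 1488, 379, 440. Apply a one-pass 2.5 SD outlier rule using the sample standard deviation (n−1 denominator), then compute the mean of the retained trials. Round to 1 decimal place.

n = 16, ΣRT = 7004, M = 437.750
Σ(x−M)² = 1220159.00; s = √(1220159.00/15) = 285.209
Cutoffs: 437.750 ± 2.5·285.209 → [-275.3, 1150.8]
Outside: 1488 → excluded.
Retained (n=15): Σ = 5516, mean = 5516/15 = 367.733

367.7 ms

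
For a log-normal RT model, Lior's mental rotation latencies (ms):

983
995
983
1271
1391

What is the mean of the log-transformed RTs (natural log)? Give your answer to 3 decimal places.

7.014

ln(RT): 6.8906, 6.9027, 6.8906, 7.1476, 7.2378
Σ ln(RT) = 35.0693
Mean = 35.0693/5 = 7.01386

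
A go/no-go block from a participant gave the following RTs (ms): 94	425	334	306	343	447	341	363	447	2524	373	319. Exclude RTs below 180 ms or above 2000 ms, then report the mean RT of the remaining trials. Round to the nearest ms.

370 ms

Excluded: 94, 2524
Retained (n=10): Σ = 3698
Mean = 3698/10 = 369.8000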